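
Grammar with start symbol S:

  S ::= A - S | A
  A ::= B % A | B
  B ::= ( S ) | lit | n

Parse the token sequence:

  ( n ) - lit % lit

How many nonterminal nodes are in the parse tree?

11

[S [A [B ( [S [A [B n]]] )]] - [S [A [B lit] % [A [B lit]]]]]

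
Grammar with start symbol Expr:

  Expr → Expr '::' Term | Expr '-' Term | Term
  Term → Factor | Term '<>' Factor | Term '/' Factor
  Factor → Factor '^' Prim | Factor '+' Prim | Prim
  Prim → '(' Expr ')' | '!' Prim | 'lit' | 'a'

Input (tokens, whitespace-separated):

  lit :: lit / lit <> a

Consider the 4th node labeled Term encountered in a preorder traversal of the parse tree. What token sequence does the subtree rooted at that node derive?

[Expr [Expr [Term [Factor [Prim lit]]]] :: [Term [Term [Term [Factor [Prim lit]]] / [Factor [Prim lit]]] <> [Factor [Prim a]]]]

lit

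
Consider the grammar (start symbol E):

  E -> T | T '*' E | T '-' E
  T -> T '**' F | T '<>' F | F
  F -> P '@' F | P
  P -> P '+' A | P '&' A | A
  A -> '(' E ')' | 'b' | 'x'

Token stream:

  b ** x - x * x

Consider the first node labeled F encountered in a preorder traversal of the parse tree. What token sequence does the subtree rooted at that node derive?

b

[E [T [T [F [P [A b]]]] ** [F [P [A x]]]] - [E [T [F [P [A x]]]] * [E [T [F [P [A x]]]]]]]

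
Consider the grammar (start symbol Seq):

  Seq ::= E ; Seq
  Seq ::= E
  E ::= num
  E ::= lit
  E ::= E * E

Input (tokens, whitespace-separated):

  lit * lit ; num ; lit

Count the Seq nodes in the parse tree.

3

[Seq [E [E lit] * [E lit]] ; [Seq [E num] ; [Seq [E lit]]]]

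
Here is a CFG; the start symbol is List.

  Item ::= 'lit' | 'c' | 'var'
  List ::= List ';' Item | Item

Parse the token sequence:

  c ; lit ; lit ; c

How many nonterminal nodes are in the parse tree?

8

[List [List [List [List [Item c]] ; [Item lit]] ; [Item lit]] ; [Item c]]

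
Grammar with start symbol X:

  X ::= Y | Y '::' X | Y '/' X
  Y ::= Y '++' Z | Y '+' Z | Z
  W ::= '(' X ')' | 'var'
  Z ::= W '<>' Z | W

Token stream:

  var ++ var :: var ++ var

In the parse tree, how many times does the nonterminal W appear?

[X [Y [Y [Z [W var]]] ++ [Z [W var]]] :: [X [Y [Y [Z [W var]]] ++ [Z [W var]]]]]

4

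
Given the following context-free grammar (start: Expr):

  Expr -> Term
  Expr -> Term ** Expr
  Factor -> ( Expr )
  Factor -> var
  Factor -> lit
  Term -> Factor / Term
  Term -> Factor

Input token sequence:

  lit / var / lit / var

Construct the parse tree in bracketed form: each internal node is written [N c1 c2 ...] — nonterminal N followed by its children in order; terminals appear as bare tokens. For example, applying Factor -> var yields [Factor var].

[Expr [Term [Factor lit] / [Term [Factor var] / [Term [Factor lit] / [Term [Factor var]]]]]]

Expr
Term
Factor / Term
lit / Term
lit / Factor / Term
lit / var / Term
lit / var / Factor / Term
lit / var / lit / Term
lit / var / lit / Factor
lit / var / lit / var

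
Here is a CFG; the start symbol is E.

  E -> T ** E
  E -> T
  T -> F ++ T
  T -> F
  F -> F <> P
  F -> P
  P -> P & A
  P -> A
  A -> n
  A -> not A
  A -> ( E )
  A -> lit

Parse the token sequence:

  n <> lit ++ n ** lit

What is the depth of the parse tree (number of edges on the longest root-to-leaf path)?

6

[E [T [F [F [P [A n]]] <> [P [A lit]]] ++ [T [F [P [A n]]]]] ** [E [T [F [P [A lit]]]]]]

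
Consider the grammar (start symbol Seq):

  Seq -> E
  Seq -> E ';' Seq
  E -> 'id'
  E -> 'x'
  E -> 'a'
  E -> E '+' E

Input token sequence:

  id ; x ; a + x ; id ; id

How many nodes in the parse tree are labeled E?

7

[Seq [E id] ; [Seq [E x] ; [Seq [E [E a] + [E x]] ; [Seq [E id] ; [Seq [E id]]]]]]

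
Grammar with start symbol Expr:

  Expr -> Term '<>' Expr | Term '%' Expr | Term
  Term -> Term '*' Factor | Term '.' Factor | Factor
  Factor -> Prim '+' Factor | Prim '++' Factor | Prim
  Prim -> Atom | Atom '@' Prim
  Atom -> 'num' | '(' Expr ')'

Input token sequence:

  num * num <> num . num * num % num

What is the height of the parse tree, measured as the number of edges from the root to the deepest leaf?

8

[Expr [Term [Term [Factor [Prim [Atom num]]]] * [Factor [Prim [Atom num]]]] <> [Expr [Term [Term [Term [Factor [Prim [Atom num]]]] . [Factor [Prim [Atom num]]]] * [Factor [Prim [Atom num]]]] % [Expr [Term [Factor [Prim [Atom num]]]]]]]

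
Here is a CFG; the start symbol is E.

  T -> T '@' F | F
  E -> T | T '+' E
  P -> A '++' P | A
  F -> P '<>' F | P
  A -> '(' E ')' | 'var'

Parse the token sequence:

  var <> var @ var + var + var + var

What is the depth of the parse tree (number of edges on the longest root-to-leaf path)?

8

[E [T [T [F [P [A var]] <> [F [P [A var]]]]] @ [F [P [A var]]]] + [E [T [F [P [A var]]]] + [E [T [F [P [A var]]]] + [E [T [F [P [A var]]]]]]]]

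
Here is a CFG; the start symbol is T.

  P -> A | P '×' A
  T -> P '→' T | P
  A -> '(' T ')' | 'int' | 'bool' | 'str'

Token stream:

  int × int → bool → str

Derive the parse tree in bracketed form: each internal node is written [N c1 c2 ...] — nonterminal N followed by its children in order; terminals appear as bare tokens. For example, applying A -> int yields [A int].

T
P → T
P × A → T
A × A → T
int × A → T
int × int → T
int × int → P → T
int × int → A → T
int × int → bool → T
int × int → bool → P
int × int → bool → A
int × int → bool → str

[T [P [P [A int]] × [A int]] → [T [P [A bool]] → [T [P [A str]]]]]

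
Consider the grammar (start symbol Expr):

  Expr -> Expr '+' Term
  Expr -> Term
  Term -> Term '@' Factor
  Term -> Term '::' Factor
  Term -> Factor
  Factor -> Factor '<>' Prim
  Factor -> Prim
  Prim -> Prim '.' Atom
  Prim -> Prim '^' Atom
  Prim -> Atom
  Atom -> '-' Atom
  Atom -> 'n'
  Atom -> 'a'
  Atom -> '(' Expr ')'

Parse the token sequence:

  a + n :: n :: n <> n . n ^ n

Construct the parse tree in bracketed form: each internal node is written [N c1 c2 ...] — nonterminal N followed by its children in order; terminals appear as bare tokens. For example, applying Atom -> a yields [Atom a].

[Expr [Expr [Term [Factor [Prim [Atom a]]]]] + [Term [Term [Term [Factor [Prim [Atom n]]]] :: [Factor [Prim [Atom n]]]] :: [Factor [Factor [Prim [Atom n]]] <> [Prim [Prim [Prim [Atom n]] . [Atom n]] ^ [Atom n]]]]]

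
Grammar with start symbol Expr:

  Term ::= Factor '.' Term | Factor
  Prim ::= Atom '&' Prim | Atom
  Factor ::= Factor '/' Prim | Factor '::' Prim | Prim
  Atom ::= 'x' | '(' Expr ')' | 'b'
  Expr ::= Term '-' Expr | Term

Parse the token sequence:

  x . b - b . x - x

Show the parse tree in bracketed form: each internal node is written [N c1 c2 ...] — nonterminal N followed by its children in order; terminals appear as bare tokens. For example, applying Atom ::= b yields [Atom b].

Expr
Term - Expr
Factor . Term - Expr
Prim . Term - Expr
Atom . Term - Expr
x . Term - Expr
x . Factor - Expr
x . Prim - Expr
x . Atom - Expr
x . b - Expr
x . b - Term - Expr
x . b - Factor . Term - Expr
x . b - Prim . Term - Expr
x . b - Atom . Term - Expr
x . b - b . Term - Expr
x . b - b . Factor - Expr
x . b - b . Prim - Expr
x . b - b . Atom - Expr
x . b - b . x - Expr
x . b - b . x - Term
x . b - b . x - Factor
x . b - b . x - Prim
x . b - b . x - Atom
x . b - b . x - x

[Expr [Term [Factor [Prim [Atom x]]] . [Term [Factor [Prim [Atom b]]]]] - [Expr [Term [Factor [Prim [Atom b]]] . [Term [Factor [Prim [Atom x]]]]] - [Expr [Term [Factor [Prim [Atom x]]]]]]]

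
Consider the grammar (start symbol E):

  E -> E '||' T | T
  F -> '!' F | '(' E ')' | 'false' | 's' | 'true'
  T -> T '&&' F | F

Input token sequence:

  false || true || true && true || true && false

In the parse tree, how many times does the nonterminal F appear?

6

[E [E [E [E [T [F false]]] || [T [F true]]] || [T [T [F true]] && [F true]]] || [T [T [F true]] && [F false]]]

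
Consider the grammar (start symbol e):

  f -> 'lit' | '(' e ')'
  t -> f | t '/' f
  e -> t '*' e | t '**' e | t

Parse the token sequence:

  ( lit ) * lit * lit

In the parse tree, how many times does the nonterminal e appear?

[e [t [f ( [e [t [f lit]]] )]] * [e [t [f lit]] * [e [t [f lit]]]]]

4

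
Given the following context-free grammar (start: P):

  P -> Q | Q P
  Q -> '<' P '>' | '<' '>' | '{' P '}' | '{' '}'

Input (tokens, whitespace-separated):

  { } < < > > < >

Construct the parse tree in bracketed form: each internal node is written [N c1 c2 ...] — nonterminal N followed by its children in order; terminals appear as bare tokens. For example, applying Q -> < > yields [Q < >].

[P [Q { }] [P [Q < [P [Q < >]] >] [P [Q < >]]]]

P
Q P
{ } P
{ } Q P
{ } < P > P
{ } < Q > P
{ } < < > > P
{ } < < > > Q
{ } < < > > < >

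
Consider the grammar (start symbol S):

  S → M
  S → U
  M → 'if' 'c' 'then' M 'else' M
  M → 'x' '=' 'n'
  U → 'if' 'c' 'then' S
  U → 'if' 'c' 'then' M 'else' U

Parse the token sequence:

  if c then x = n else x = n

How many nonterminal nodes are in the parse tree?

[S [M if c then [M x = n] else [M x = n]]]

4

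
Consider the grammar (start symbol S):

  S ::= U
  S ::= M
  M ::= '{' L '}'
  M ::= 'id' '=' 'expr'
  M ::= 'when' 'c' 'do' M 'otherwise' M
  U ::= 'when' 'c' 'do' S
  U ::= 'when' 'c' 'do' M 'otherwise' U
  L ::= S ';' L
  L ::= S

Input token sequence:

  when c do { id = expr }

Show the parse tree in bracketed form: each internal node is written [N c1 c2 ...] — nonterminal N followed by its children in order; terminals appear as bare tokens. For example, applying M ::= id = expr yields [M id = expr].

[S [U when c do [S [M { [L [S [M id = expr]]] }]]]]

S
U
when c do S
when c do M
when c do { L }
when c do { S }
when c do { M }
when c do { id = expr }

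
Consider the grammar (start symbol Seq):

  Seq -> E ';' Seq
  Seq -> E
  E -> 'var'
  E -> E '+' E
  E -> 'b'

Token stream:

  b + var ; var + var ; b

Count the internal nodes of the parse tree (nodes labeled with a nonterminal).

[Seq [E [E b] + [E var]] ; [Seq [E [E var] + [E var]] ; [Seq [E b]]]]

10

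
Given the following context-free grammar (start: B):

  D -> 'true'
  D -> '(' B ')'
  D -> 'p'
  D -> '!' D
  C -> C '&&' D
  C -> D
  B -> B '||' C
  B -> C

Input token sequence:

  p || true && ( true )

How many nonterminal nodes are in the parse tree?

[B [B [C [D p]]] || [C [C [D true]] && [D ( [B [C [D true]]] )]]]

11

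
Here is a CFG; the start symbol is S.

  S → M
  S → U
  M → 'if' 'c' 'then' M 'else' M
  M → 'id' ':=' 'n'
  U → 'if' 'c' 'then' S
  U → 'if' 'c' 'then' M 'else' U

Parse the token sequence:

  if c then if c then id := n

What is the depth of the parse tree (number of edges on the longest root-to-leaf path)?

6

[S [U if c then [S [U if c then [S [M id := n]]]]]]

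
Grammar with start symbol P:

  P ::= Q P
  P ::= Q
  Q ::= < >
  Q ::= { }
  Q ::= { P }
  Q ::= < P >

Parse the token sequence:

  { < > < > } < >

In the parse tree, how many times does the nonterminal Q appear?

[P [Q { [P [Q < >] [P [Q < >]]] }] [P [Q < >]]]

4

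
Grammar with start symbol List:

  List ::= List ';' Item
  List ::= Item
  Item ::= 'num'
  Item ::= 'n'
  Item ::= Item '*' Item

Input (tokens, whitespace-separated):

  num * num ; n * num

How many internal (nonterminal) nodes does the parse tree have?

8

[List [List [Item [Item num] * [Item num]]] ; [Item [Item n] * [Item num]]]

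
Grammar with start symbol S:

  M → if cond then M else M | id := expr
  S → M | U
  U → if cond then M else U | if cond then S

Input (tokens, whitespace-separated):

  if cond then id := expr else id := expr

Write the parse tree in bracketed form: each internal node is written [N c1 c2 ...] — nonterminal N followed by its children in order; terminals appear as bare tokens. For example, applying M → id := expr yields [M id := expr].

[S [M if cond then [M id := expr] else [M id := expr]]]

S
M
if cond then M else M
if cond then id := expr else M
if cond then id := expr else id := expr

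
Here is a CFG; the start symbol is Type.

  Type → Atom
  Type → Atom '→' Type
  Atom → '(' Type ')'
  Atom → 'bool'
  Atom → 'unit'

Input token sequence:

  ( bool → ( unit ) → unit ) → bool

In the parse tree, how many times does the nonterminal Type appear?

[Type [Atom ( [Type [Atom bool] → [Type [Atom ( [Type [Atom unit]] )] → [Type [Atom unit]]]] )] → [Type [Atom bool]]]

6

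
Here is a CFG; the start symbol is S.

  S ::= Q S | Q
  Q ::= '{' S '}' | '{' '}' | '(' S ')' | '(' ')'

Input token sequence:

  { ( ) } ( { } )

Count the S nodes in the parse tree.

4

[S [Q { [S [Q ( )]] }] [S [Q ( [S [Q { }]] )]]]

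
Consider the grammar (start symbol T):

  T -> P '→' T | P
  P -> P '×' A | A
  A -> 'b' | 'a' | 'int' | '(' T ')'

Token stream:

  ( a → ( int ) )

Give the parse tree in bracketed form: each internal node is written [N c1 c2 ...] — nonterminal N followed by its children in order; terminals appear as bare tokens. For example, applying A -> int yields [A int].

T
P
A
( T )
( P → T )
( A → T )
( a → T )
( a → P )
( a → A )
( a → ( T ) )
( a → ( P ) )
( a → ( A ) )
( a → ( int ) )

[T [P [A ( [T [P [A a]] → [T [P [A ( [T [P [A int]]] )]]]] )]]]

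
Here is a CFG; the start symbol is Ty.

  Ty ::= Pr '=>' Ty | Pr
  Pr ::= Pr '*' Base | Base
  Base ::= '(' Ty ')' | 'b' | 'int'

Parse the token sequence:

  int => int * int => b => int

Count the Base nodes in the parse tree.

[Ty [Pr [Base int]] => [Ty [Pr [Pr [Base int]] * [Base int]] => [Ty [Pr [Base b]] => [Ty [Pr [Base int]]]]]]

5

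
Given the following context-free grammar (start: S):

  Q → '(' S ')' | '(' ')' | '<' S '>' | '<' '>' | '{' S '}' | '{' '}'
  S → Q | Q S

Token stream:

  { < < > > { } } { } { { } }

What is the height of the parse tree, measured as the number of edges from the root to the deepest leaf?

6

[S [Q { [S [Q < [S [Q < >]] >] [S [Q { }]]] }] [S [Q { }] [S [Q { [S [Q { }]] }]]]]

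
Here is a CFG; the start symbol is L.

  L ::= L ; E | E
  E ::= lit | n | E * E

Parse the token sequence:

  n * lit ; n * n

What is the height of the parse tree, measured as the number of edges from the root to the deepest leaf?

[L [L [E [E n] * [E lit]]] ; [E [E n] * [E n]]]

4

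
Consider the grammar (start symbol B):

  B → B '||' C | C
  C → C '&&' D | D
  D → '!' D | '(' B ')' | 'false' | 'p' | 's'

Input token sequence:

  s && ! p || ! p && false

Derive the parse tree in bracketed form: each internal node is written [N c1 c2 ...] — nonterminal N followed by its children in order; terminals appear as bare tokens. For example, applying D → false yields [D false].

[B [B [C [C [D s]] && [D ! [D p]]]] || [C [C [D ! [D p]]] && [D false]]]

B
B || C
C || C
C && D || C
D && D || C
s && D || C
s && ! D || C
s && ! p || C
s && ! p || C && D
s && ! p || D && D
s && ! p || ! D && D
s && ! p || ! p && D
s && ! p || ! p && false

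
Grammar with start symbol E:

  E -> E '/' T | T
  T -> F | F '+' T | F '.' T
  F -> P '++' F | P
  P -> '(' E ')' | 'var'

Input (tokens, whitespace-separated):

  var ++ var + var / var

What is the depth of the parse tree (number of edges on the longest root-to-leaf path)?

6

[E [E [T [F [P var] ++ [F [P var]]] + [T [F [P var]]]]] / [T [F [P var]]]]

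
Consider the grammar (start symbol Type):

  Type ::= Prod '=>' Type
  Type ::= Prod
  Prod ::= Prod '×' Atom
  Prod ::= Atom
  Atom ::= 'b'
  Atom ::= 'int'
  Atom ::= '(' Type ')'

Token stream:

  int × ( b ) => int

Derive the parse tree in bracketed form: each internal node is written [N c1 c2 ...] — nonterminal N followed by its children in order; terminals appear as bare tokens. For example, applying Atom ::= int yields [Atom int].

Type
Prod => Type
Prod × Atom => Type
Atom × Atom => Type
int × Atom => Type
int × ( Type ) => Type
int × ( Prod ) => Type
int × ( Atom ) => Type
int × ( b ) => Type
int × ( b ) => Prod
int × ( b ) => Atom
int × ( b ) => int

[Type [Prod [Prod [Atom int]] × [Atom ( [Type [Prod [Atom b]]] )]] => [Type [Prod [Atom int]]]]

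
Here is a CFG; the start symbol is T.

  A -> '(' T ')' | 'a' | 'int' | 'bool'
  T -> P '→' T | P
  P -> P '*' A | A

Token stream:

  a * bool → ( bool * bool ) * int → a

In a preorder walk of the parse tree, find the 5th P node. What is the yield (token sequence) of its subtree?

[T [P [P [A a]] * [A bool]] → [T [P [P [A ( [T [P [P [A bool]] * [A bool]]] )]] * [A int]] → [T [P [A a]]]]]

bool * bool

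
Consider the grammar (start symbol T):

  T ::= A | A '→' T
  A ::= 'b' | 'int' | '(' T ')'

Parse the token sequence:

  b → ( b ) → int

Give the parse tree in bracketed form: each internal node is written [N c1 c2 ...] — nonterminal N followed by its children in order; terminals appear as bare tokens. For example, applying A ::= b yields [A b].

T
A → T
b → T
b → A → T
b → ( T ) → T
b → ( A ) → T
b → ( b ) → T
b → ( b ) → A
b → ( b ) → int

[T [A b] → [T [A ( [T [A b]] )] → [T [A int]]]]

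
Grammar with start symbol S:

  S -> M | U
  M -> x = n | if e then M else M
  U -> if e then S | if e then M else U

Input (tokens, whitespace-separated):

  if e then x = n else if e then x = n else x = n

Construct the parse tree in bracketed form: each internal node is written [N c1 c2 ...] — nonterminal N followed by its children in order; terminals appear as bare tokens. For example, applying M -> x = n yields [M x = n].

[S [M if e then [M x = n] else [M if e then [M x = n] else [M x = n]]]]

S
M
if e then M else M
if e then x = n else M
if e then x = n else if e then M else M
if e then x = n else if e then x = n else M
if e then x = n else if e then x = n else x = n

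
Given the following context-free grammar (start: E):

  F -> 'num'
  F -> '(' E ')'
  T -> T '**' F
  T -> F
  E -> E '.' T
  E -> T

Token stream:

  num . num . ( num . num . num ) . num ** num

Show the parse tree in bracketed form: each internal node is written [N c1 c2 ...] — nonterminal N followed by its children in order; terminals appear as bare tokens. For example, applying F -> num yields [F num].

[E [E [E [E [T [F num]]] . [T [F num]]] . [T [F ( [E [E [E [T [F num]]] . [T [F num]]] . [T [F num]]] )]]] . [T [T [F num]] ** [F num]]]

E
E . T
E . T . T
E . T . T . T
T . T . T . T
F . T . T . T
num . T . T . T
num . F . T . T
num . num . T . T
num . num . F . T
num . num . ( E ) . T
num . num . ( E . T ) . T
num . num . ( E . T . T ) . T
num . num . ( T . T . T ) . T
num . num . ( F . T . T ) . T
num . num . ( num . T . T ) . T
num . num . ( num . F . T ) . T
num . num . ( num . num . T ) . T
num . num . ( num . num . F ) . T
num . num . ( num . num . num ) . T
num . num . ( num . num . num ) . T ** F
num . num . ( num . num . num ) . F ** F
num . num . ( num . num . num ) . num ** F
num . num . ( num . num . num ) . num ** num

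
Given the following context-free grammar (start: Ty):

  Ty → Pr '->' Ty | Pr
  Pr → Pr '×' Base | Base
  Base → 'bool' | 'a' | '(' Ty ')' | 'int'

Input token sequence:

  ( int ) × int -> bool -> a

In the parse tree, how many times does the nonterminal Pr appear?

5

[Ty [Pr [Pr [Base ( [Ty [Pr [Base int]]] )]] × [Base int]] -> [Ty [Pr [Base bool]] -> [Ty [Pr [Base a]]]]]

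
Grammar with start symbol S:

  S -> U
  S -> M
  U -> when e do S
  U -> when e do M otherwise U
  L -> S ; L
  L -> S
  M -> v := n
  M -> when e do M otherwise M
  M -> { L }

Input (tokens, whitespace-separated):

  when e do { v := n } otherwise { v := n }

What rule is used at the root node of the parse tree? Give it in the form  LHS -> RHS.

S -> M

[S [M when e do [M { [L [S [M v := n]]] }] otherwise [M { [L [S [M v := n]]] }]]]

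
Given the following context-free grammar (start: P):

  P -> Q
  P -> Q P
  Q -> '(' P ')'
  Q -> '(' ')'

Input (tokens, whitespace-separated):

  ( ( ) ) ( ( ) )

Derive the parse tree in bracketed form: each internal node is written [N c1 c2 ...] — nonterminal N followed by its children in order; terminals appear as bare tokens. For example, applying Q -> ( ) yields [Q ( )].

[P [Q ( [P [Q ( )]] )] [P [Q ( [P [Q ( )]] )]]]

P
Q P
( P ) P
( Q ) P
( ( ) ) P
( ( ) ) Q
( ( ) ) ( P )
( ( ) ) ( Q )
( ( ) ) ( ( ) )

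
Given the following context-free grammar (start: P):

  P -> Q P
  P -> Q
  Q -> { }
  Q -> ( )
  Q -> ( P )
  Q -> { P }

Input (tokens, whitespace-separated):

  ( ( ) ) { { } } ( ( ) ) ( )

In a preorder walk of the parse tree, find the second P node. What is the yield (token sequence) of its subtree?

( )

[P [Q ( [P [Q ( )]] )] [P [Q { [P [Q { }]] }] [P [Q ( [P [Q ( )]] )] [P [Q ( )]]]]]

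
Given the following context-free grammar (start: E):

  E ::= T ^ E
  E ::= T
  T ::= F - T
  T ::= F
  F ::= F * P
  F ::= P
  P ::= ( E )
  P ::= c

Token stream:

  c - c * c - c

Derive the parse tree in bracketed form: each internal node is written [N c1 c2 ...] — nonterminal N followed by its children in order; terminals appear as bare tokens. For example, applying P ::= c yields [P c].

[E [T [F [P c]] - [T [F [F [P c]] * [P c]] - [T [F [P c]]]]]]

E
T
F - T
P - T
c - T
c - F - T
c - F * P - T
c - P * P - T
c - c * P - T
c - c * c - T
c - c * c - F
c - c * c - P
c - c * c - c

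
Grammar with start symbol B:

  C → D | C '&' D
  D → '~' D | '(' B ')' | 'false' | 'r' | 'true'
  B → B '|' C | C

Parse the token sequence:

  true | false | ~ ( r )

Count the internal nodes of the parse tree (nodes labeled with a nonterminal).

13

[B [B [B [C [D true]]] | [C [D false]]] | [C [D ~ [D ( [B [C [D r]]] )]]]]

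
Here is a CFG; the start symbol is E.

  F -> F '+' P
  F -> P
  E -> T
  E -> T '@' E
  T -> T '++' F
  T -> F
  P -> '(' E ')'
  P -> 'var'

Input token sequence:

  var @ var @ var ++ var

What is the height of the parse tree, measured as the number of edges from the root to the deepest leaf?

[E [T [F [P var]]] @ [E [T [F [P var]]] @ [E [T [T [F [P var]]] ++ [F [P var]]]]]]

7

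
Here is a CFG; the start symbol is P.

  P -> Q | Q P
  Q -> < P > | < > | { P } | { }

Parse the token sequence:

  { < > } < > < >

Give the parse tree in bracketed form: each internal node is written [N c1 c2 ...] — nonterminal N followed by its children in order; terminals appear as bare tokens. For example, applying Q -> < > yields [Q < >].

P
Q P
{ P } P
{ Q } P
{ < > } P
{ < > } Q P
{ < > } < > P
{ < > } < > Q
{ < > } < > < >

[P [Q { [P [Q < >]] }] [P [Q < >] [P [Q < >]]]]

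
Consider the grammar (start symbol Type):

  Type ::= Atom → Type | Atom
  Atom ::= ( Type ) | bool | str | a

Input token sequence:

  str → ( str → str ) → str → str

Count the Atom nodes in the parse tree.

6

[Type [Atom str] → [Type [Atom ( [Type [Atom str] → [Type [Atom str]]] )] → [Type [Atom str] → [Type [Atom str]]]]]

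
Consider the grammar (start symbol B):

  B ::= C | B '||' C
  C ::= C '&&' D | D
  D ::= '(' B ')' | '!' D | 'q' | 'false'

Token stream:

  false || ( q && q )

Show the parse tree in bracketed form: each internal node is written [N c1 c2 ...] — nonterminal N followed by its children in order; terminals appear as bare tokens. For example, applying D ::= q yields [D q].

B
B || C
C || C
D || C
false || C
false || D
false || ( B )
false || ( C )
false || ( C && D )
false || ( D && D )
false || ( q && D )
false || ( q && q )

[B [B [C [D false]]] || [C [D ( [B [C [C [D q]] && [D q]]] )]]]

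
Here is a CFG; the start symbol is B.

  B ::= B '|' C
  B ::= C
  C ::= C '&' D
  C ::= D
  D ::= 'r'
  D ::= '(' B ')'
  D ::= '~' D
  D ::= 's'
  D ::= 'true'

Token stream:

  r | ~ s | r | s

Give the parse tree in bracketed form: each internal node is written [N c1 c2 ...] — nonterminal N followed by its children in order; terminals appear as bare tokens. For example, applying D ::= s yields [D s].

B
B | C
B | C | C
B | C | C | C
C | C | C | C
D | C | C | C
r | C | C | C
r | D | C | C
r | ~ D | C | C
r | ~ s | C | C
r | ~ s | D | C
r | ~ s | r | C
r | ~ s | r | D
r | ~ s | r | s

[B [B [B [B [C [D r]]] | [C [D ~ [D s]]]] | [C [D r]]] | [C [D s]]]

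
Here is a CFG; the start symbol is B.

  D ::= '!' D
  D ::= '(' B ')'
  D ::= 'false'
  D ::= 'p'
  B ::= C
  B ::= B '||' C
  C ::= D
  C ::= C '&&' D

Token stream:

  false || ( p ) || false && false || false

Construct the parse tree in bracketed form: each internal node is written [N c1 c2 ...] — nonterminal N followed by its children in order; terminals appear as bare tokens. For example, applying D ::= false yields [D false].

B
B || C
B || C || C
B || C || C || C
C || C || C || C
D || C || C || C
false || C || C || C
false || D || C || C
false || ( B ) || C || C
false || ( C ) || C || C
false || ( D ) || C || C
false || ( p ) || C || C
false || ( p ) || C && D || C
false || ( p ) || D && D || C
false || ( p ) || false && D || C
false || ( p ) || false && false || C
false || ( p ) || false && false || D
false || ( p ) || false && false || false

[B [B [B [B [C [D false]]] || [C [D ( [B [C [D p]]] )]]] || [C [C [D false]] && [D false]]] || [C [D false]]]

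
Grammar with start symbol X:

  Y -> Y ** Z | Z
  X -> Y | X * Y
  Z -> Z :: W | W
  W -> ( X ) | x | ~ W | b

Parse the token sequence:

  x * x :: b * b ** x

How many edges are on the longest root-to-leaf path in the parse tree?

[X [X [X [Y [Z [W x]]]] * [Y [Z [Z [W x]] :: [W b]]]] * [Y [Y [Z [W b]]] ** [Z [W x]]]]

6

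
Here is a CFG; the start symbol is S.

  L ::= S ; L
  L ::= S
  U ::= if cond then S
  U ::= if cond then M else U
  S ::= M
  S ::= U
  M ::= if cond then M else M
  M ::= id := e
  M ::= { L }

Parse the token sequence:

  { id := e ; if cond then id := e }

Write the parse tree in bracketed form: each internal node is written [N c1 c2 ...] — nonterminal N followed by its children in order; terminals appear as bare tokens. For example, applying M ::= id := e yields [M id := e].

[S [M { [L [S [M id := e]] ; [L [S [U if cond then [S [M id := e]]]]]] }]]

S
M
{ L }
{ S ; L }
{ M ; L }
{ id := e ; L }
{ id := e ; S }
{ id := e ; U }
{ id := e ; if cond then S }
{ id := e ; if cond then M }
{ id := e ; if cond then id := e }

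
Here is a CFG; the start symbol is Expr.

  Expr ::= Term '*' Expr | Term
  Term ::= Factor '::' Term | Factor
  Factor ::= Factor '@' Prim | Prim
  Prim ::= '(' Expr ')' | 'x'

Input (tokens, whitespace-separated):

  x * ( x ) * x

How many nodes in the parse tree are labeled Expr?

[Expr [Term [Factor [Prim x]]] * [Expr [Term [Factor [Prim ( [Expr [Term [Factor [Prim x]]]] )]]] * [Expr [Term [Factor [Prim x]]]]]]

4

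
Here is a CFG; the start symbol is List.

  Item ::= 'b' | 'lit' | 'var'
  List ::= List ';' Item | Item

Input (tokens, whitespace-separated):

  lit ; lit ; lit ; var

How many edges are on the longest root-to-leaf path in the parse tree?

[List [List [List [List [Item lit]] ; [Item lit]] ; [Item lit]] ; [Item var]]

5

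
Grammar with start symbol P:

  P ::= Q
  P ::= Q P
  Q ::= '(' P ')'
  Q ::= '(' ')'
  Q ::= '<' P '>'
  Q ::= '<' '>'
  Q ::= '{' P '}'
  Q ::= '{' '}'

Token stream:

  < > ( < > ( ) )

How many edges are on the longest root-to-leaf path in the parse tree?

[P [Q < >] [P [Q ( [P [Q < >] [P [Q ( )]]] )]]]

6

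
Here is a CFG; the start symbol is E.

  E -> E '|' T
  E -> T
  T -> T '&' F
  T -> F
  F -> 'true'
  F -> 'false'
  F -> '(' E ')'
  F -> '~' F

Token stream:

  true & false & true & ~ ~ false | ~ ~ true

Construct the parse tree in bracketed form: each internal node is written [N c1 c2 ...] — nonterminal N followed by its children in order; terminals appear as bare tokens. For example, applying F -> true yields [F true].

E
E | T
T | T
T & F | T
T & F & F | T
T & F & F & F | T
F & F & F & F | T
true & F & F & F | T
true & false & F & F | T
true & false & true & F | T
true & false & true & ~ F | T
true & false & true & ~ ~ F | T
true & false & true & ~ ~ false | T
true & false & true & ~ ~ false | F
true & false & true & ~ ~ false | ~ F
true & false & true & ~ ~ false | ~ ~ F
true & false & true & ~ ~ false | ~ ~ true

[E [E [T [T [T [T [F true]] & [F false]] & [F true]] & [F ~ [F ~ [F false]]]]] | [T [F ~ [F ~ [F true]]]]]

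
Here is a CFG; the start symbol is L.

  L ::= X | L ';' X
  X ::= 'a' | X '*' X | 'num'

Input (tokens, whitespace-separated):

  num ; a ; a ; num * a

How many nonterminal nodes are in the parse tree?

10

[L [L [L [L [X num]] ; [X a]] ; [X a]] ; [X [X num] * [X a]]]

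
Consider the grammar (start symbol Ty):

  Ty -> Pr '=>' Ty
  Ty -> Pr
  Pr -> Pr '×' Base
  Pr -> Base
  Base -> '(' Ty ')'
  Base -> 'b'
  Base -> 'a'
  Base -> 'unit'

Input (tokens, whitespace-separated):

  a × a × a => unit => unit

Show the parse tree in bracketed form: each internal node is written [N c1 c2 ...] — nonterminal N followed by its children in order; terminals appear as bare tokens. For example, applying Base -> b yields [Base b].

[Ty [Pr [Pr [Pr [Base a]] × [Base a]] × [Base a]] => [Ty [Pr [Base unit]] => [Ty [Pr [Base unit]]]]]

Ty
Pr => Ty
Pr × Base => Ty
Pr × Base × Base => Ty
Base × Base × Base => Ty
a × Base × Base => Ty
a × a × Base => Ty
a × a × a => Ty
a × a × a => Pr => Ty
a × a × a => Base => Ty
a × a × a => unit => Ty
a × a × a => unit => Pr
a × a × a => unit => Base
a × a × a => unit => unit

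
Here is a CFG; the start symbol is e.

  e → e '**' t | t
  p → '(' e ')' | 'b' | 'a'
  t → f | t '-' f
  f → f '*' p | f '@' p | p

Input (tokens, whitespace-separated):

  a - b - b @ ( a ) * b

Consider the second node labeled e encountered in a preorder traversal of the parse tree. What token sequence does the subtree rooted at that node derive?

[e [t [t [t [f [p a]]] - [f [p b]]] - [f [f [f [p b]] @ [p ( [e [t [f [p a]]]] )]] * [p b]]]]

a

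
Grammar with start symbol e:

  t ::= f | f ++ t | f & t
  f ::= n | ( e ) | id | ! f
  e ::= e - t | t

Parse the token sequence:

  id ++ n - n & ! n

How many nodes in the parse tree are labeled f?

5

[e [e [t [f id] ++ [t [f n]]]] - [t [f n] & [t [f ! [f n]]]]]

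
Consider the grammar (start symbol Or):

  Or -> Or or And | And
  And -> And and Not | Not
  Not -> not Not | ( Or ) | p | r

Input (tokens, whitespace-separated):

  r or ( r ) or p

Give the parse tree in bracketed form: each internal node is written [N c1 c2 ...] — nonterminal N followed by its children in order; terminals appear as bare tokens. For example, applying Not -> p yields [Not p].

[Or [Or [Or [And [Not r]]] or [And [Not ( [Or [And [Not r]]] )]]] or [And [Not p]]]

Or
Or or And
Or or And or And
And or And or And
Not or And or And
r or And or And
r or Not or And
r or ( Or ) or And
r or ( And ) or And
r or ( Not ) or And
r or ( r ) or And
r or ( r ) or Not
r or ( r ) or p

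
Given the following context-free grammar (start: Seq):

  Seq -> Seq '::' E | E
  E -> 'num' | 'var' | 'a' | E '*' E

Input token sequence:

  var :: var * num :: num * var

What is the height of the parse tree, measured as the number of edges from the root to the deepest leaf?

4

[Seq [Seq [Seq [E var]] :: [E [E var] * [E num]]] :: [E [E num] * [E var]]]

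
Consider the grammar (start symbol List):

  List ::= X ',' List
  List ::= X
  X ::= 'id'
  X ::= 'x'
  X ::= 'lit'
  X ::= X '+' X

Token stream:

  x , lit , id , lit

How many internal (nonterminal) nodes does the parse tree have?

8

[List [X x] , [List [X lit] , [List [X id] , [List [X lit]]]]]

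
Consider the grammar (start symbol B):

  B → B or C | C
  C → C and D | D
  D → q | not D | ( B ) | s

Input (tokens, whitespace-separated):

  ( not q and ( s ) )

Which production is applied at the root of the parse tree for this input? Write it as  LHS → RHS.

[B [C [D ( [B [C [C [D not [D q]]] and [D ( [B [C [D s]]] )]]] )]]]

B → C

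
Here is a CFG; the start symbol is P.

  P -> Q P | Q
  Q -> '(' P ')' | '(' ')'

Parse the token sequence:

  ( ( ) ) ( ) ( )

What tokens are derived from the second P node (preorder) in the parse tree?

( )

[P [Q ( [P [Q ( )]] )] [P [Q ( )] [P [Q ( )]]]]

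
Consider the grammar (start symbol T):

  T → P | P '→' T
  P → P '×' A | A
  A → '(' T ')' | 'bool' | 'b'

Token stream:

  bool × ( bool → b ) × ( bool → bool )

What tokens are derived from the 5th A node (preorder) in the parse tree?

( bool → bool )

[T [P [P [P [A bool]] × [A ( [T [P [A bool]] → [T [P [A b]]]] )]] × [A ( [T [P [A bool]] → [T [P [A bool]]]] )]]]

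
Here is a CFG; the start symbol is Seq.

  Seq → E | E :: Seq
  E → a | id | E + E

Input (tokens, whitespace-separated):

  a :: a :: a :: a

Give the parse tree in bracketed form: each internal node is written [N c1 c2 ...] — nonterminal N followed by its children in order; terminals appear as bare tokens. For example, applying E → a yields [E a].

[Seq [E a] :: [Seq [E a] :: [Seq [E a] :: [Seq [E a]]]]]

Seq
E :: Seq
a :: Seq
a :: E :: Seq
a :: a :: Seq
a :: a :: E :: Seq
a :: a :: a :: Seq
a :: a :: a :: E
a :: a :: a :: a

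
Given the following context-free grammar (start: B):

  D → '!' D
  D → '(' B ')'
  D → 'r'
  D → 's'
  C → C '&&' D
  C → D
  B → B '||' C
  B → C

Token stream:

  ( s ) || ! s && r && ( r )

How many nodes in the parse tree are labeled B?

[B [B [C [D ( [B [C [D s]]] )]]] || [C [C [C [D ! [D s]]] && [D r]] && [D ( [B [C [D r]]] )]]]

4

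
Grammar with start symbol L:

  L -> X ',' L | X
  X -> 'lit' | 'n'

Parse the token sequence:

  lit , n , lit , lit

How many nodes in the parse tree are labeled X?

[L [X lit] , [L [X n] , [L [X lit] , [L [X lit]]]]]

4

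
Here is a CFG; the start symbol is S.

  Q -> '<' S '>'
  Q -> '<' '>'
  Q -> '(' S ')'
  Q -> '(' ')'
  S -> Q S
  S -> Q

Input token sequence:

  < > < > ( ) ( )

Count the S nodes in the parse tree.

[S [Q < >] [S [Q < >] [S [Q ( )] [S [Q ( )]]]]]

4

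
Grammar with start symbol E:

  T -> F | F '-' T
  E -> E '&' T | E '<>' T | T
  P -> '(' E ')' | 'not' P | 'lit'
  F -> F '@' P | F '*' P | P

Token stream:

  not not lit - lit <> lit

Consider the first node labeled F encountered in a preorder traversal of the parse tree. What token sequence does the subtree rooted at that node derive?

not not lit

[E [E [T [F [P not [P not [P lit]]]] - [T [F [P lit]]]]] <> [T [F [P lit]]]]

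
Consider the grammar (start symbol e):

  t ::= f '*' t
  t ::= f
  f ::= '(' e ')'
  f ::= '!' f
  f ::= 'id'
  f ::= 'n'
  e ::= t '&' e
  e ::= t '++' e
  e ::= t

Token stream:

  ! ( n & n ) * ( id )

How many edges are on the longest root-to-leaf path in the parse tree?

[e [t [f ! [f ( [e [t [f n]] & [e [t [f n]]]] )]] * [t [f ( [e [t [f id]]] )]]]]

8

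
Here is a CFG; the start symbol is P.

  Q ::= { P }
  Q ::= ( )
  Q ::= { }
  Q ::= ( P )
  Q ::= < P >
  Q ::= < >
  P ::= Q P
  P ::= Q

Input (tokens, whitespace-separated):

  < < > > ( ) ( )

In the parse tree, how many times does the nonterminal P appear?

[P [Q < [P [Q < >]] >] [P [Q ( )] [P [Q ( )]]]]

4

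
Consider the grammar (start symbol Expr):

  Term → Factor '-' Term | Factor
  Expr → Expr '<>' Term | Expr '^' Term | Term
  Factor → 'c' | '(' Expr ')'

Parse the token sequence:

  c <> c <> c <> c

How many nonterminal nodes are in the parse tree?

[Expr [Expr [Expr [Expr [Term [Factor c]]] <> [Term [Factor c]]] <> [Term [Factor c]]] <> [Term [Factor c]]]

12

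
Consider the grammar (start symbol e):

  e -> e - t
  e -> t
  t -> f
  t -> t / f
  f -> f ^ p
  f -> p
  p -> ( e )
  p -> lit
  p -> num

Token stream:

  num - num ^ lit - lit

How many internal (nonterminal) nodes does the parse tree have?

[e [e [e [t [f [p num]]]] - [t [f [f [p num]] ^ [p lit]]]] - [t [f [p lit]]]]

14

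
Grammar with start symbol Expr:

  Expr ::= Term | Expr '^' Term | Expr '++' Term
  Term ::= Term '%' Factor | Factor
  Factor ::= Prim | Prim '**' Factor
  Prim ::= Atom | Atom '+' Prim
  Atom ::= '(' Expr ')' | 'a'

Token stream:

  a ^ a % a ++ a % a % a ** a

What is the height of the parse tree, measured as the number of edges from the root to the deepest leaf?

[Expr [Expr [Expr [Term [Factor [Prim [Atom a]]]]] ^ [Term [Term [Factor [Prim [Atom a]]]] % [Factor [Prim [Atom a]]]]] ++ [Term [Term [Term [Factor [Prim [Atom a]]]] % [Factor [Prim [Atom a]]]] % [Factor [Prim [Atom a]] ** [Factor [Prim [Atom a]]]]]]

7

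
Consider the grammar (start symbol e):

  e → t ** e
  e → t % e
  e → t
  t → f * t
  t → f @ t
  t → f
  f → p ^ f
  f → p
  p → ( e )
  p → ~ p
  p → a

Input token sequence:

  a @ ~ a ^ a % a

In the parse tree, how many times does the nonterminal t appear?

[e [t [f [p a]] @ [t [f [p ~ [p a]] ^ [f [p a]]]]] % [e [t [f [p a]]]]]

3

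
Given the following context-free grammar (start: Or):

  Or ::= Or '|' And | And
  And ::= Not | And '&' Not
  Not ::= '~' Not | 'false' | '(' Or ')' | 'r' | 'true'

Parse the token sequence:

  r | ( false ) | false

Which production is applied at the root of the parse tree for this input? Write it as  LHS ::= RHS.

Or ::= Or '|' And

[Or [Or [Or [And [Not r]]] | [And [Not ( [Or [And [Not false]]] )]]] | [And [Not false]]]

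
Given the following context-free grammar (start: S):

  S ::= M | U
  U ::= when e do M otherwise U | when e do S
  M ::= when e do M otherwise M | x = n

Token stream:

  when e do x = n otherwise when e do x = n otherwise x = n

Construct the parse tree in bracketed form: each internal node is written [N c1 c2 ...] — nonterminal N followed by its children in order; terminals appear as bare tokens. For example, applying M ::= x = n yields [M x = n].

[S [M when e do [M x = n] otherwise [M when e do [M x = n] otherwise [M x = n]]]]

S
M
when e do M otherwise M
when e do x = n otherwise M
when e do x = n otherwise when e do M otherwise M
when e do x = n otherwise when e do x = n otherwise M
when e do x = n otherwise when e do x = n otherwise x = n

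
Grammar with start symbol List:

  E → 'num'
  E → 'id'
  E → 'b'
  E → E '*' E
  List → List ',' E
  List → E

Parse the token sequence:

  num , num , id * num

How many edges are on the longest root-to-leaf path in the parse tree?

[List [List [List [E num]] , [E num]] , [E [E id] * [E num]]]

4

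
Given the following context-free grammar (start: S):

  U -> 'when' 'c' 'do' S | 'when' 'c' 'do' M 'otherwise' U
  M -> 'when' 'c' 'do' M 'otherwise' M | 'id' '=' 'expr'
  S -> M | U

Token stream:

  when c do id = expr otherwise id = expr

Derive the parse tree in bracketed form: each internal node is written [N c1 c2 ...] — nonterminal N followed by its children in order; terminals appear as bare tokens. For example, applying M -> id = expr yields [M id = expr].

[S [M when c do [M id = expr] otherwise [M id = expr]]]

S
M
when c do M otherwise M
when c do id = expr otherwise M
when c do id = expr otherwise id = expr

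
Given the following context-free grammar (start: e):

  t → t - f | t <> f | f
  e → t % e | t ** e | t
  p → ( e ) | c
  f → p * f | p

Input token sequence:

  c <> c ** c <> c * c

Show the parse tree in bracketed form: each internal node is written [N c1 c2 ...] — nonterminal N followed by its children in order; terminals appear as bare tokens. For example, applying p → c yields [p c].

e
t ** e
t <> f ** e
f <> f ** e
p <> f ** e
c <> f ** e
c <> p ** e
c <> c ** e
c <> c ** t
c <> c ** t <> f
c <> c ** f <> f
c <> c ** p <> f
c <> c ** c <> f
c <> c ** c <> p * f
c <> c ** c <> c * f
c <> c ** c <> c * p
c <> c ** c <> c * c

[e [t [t [f [p c]]] <> [f [p c]]] ** [e [t [t [f [p c]]] <> [f [p c] * [f [p c]]]]]]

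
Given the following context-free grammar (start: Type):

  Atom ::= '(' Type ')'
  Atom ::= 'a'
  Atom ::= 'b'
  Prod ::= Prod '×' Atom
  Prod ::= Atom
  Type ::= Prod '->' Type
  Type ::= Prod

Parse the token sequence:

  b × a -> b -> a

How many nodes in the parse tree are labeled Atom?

[Type [Prod [Prod [Atom b]] × [Atom a]] -> [Type [Prod [Atom b]] -> [Type [Prod [Atom a]]]]]

4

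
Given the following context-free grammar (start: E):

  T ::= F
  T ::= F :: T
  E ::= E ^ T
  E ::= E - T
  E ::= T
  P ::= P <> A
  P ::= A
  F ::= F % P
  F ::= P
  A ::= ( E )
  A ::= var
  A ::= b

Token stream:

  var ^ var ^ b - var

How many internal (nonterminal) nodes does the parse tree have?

[E [E [E [E [T [F [P [A var]]]]] ^ [T [F [P [A var]]]]] ^ [T [F [P [A b]]]]] - [T [F [P [A var]]]]]

20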